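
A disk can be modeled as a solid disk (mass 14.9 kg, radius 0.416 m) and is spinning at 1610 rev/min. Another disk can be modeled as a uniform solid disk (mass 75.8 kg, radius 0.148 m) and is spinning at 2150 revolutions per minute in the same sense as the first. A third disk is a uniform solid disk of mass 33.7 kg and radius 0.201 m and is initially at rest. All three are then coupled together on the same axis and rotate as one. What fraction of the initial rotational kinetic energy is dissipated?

The coupling torques are internal; angular momentum about the shared axis is conserved.
Moments of inertia: I_A = ½(14.9)(0.416)² = 1.289 kg·m²; I_B = ½(75.8)(0.148)² = 0.8302 kg·m²; I_C = ½(33.7)(0.201)² = 0.6808 kg·m².
Taking A's sense as positive: L = (1.289)(1610) + (0.8302)(2150) = 3861 kg·m²·rpm.
Combined I = 1.289 + 0.8302 + 0.6808 = 2.800 kg·m².
ω_f = L / I = 3861 / 2.800 = 1379 rpm.
KE_i = ½ΣIω² = 39370 J; KE_f = ½(2.800)(144.4)² = 29180 J.
Fraction dissipated = (KE_i − KE_f)/KE_i = 0.2586.

fraction ≈ 0.259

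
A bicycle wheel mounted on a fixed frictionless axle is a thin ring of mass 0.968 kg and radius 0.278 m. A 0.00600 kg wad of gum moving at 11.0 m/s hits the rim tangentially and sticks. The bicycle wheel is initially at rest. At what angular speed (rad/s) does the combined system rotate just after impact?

|ω_f| ≈ 0.244 rad/s

The axle reaction passes through the axle and exerts no torque about it; angular momentum about the axle is conserved through the impact.
I_p = (0.968)(0.278)² = 0.07481 kg·m². Taking the sense of the wad of gum's angular momentum as positive, L_{wad} = m v R = (0.00600)(11.0)(0.278) = 0.01835 kg·m²/s.
L_i = 0 + 0.01835 = 0.01835 kg·m²/s.
After sticking, I_f = I_p + m R² = 0.07481 + (0.00600)(0.278)² = 0.07527 kg·m².
ω_f = L_i / I_f = 0.01835 / 0.07527 = 0.2437 rad/s.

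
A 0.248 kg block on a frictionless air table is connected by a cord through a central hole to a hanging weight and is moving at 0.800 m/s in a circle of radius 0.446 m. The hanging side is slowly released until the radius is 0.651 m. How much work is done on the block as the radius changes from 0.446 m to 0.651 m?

W ≈ -0.0421 J

The only horizontal force on the mass is along the cord (radial), so it exerts no torque about the hole and angular momentum m v r is conserved.
v₂ = v₁ r₁ / r₂ = (0.800)(0.446) / (0.651) = 0.5481 m/s.
W = ΔKE = ½m(v₂² − v₁²) = -0.04211 J.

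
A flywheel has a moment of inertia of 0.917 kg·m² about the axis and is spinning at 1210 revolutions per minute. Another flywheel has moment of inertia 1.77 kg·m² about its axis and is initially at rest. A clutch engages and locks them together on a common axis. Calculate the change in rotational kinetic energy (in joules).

The coupling torques are internal; angular momentum about the shared axis is conserved.
Taking A's sense as positive: L = (0.9170)(1210) = 1110 kg·m²·rpm.
Combined I = 0.9170 + 1.770 = 2.687 kg·m².
ω_f = L / I = 1110 / 2.687 = 412.9 rpm.
KE_i = ½ΣIω² = 7362 J; KE_f = ½(2.687)(43.24)² = 2512 J.

ΔKE ≈ -4850 J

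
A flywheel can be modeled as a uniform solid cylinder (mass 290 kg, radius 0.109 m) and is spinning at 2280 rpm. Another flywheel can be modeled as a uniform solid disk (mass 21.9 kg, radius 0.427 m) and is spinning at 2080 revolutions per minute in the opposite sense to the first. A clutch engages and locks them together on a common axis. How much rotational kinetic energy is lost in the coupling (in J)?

No external torque acts about the common axis, so total angular momentum is conserved.
Moments of inertia: I_A = ½(290)(0.109)² = 1.723 kg·m²; I_B = ½(21.9)(0.427)² = 1.997 kg·m².
Taking A's sense as positive: L = (1.723)(2280) − (1.997)(2080) = -224.9 kg·m²·rpm.
Combined I = 1.723 + 1.997 = 3.719 kg·m².
ω_f = L / I = -224.9 / 3.719 = -60.46 rpm.
KE_i = ½ΣIω² = 96470 J; KE_f = ½(3.719)(6.331)² = 74.55 J.

ΔKE lost ≈ 96400 J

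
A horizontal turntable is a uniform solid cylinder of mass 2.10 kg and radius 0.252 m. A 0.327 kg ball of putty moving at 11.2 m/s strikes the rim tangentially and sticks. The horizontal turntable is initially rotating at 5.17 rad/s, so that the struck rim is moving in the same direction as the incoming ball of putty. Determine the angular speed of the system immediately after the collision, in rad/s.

About the axle the impulsive forces during the collision are internal, so angular momentum about that axis is conserved.
I_p = ½(2.10)(0.252)² = 0.06668 kg·m². Taking the sense of the ball of putty's angular momentum as positive, L_{ball} = m v R = (0.327)(11.2)(0.252) = 0.9229 kg·m²/s.
L_i = +I_p ω_p + m v R = +(0.06668)(5.17) + 0.9229 = 1.268 kg·m²/s.
After sticking, I_f = I_p + m R² = 0.06668 + (0.327)(0.252)² = 0.08745 kg·m².
ω_f = L_i / I_f = 1.268 / 0.08745 = 14.50 rad/s.

|ω_f| ≈ 14.5 rad/s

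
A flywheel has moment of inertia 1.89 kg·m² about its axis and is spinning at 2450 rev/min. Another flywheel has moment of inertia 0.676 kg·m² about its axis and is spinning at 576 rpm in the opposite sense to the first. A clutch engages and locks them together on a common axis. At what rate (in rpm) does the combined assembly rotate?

The coupling torques are internal; angular momentum about the shared axis is conserved.
Taking A's sense as positive: L = (1.890)(2450) − (0.6760)(576) = 4241 kg·m²·rpm.
Combined I = 1.890 + 0.6760 = 2.566 kg·m².
ω_f = L / I = 4241 / 2.566 = 1653 rpm.

|ω_f| ≈ 1650 rpm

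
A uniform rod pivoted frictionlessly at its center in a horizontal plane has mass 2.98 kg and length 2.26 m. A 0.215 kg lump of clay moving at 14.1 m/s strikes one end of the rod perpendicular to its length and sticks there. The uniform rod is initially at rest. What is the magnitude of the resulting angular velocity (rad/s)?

|ω_f| ≈ 2.22 rad/s

About the pivot the impulsive forces during the collision are internal, so angular momentum about that axis is conserved.
I_p = (1/12)(2.98)(2.26)² = 1.268 kg·m². Taking the sense of the lump of clay's angular momentum as positive, L_{lump} = m v R = (0.215)(14.1)(2.26/2) = 3.426 kg·m²/s.
L_i = 0 + 3.426 = 3.426 kg·m²/s.
After sticking, I_f = I_p + m R² = 1.268 + (0.215)(2.26/2)² = 1.543 kg·m².
ω_f = L_i / I_f = 3.426 / 1.543 = 2.220 rad/s.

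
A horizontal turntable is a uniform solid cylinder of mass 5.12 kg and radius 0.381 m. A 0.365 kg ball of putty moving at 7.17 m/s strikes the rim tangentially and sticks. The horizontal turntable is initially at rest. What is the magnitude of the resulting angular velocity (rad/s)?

|ω_f| ≈ 2.35 rad/s

About the axle the impulsive forces during the collision are internal, so angular momentum about that axis is conserved.
I_p = ½(5.12)(0.381)² = 0.3716 kg·m². Taking the sense of the ball of putty's angular momentum as positive, L_{ball} = m v R = (0.365)(7.17)(0.381) = 0.9971 kg·m²/s.
L_i = 0 + 0.9971 = 0.9971 kg·m²/s.
After sticking, I_f = I_p + m R² = 0.3716 + (0.365)(0.381)² = 0.4246 kg·m².
ω_f = L_i / I_f = 0.9971 / 0.4246 = 2.348 rad/s.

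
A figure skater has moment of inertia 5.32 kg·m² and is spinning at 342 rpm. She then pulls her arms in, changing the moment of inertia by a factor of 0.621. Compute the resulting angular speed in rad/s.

ω₂ ≈ 57.7 rad/s

No external torque acts about the spin axis, so angular momentum is conserved.
I₂ = 0.621 × 5.32 = 3.304 kg·m².
ω₂ = I₁ω₁ / I₂ = (5.320)(342 rpm) / (3.304) = 550.7 rpm = 57.67 rad/s.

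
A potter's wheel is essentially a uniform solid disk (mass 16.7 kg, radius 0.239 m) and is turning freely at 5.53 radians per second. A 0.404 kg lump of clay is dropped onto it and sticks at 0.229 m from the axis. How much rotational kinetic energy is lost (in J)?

The added mass arrives with no angular momentum about the axis, and any external torque about the axis is negligible, so the system's angular momentum is conserved.
I_p = ½(16.7)(0.239)² = 0.4770 kg·m².
Added inertia Σmr² = (0.404)(0.229)² = 0.02119 kg·m²; I_f = 0.4770 + 0.02119 = 0.4981 kg·m².
ω_f = I_p ω_i / I_f = (0.4770)(5.53) / 0.4981 = 5.295 rad/s.
KE_i = ½(0.4770)(5.530 rad/s)² = 7.293 J; KE_f = ½(0.4981)(5.295)² = 6.983 J.

energy lost ≈ 0.310 J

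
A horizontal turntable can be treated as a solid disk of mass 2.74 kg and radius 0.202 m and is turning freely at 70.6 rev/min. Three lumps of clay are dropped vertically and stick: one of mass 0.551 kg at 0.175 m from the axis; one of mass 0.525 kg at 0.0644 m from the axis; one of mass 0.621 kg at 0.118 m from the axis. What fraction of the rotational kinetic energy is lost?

No external torque acts about the axis; L_before = L_after.
I_p = ½(2.74)(0.202)² = 0.05590 kg·m².
Added inertia Σmr² = (0.551)(0.175)² + (0.525)(0.0644)² + (0.621)(0.118)² = 0.02770 kg·m²; I_f = 0.05590 + 0.02770 = 0.08360 kg·m².
ω_f = I_p ω_i / I_f = (0.05590)(70.6) / 0.08360 = 47.21 rpm.
KE_i = ½(0.05590)(7.393 rad/s)² = 1.528 J; KE_f = ½(0.08360)(4.944)² = 1.022 J.
Fraction lost = 0.3313.

fraction ≈ 0.331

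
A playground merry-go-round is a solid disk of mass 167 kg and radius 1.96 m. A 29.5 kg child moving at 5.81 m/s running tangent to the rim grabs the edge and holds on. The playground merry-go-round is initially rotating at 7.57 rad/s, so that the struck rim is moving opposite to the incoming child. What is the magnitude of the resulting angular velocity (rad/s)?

About the axle the impulsive forces during the collision are internal, so angular momentum about that axis is conserved.
I_p = ½(167)(1.96)² = 320.8 kg·m². Taking the sense of the child's angular momentum as positive, L_{child} = m v R = (29.5)(5.81)(1.96) = 335.9 kg·m²/s.
L_i = −I_p ω_p + m v R = −(320.8)(7.57) + 335.9 = -2092 kg·m²/s.
After sticking, I_f = I_p + m R² = 320.8 + (29.5)(1.96)² = 434.1 kg·m².
ω_f = L_i / I_f = -2092 / 434.1 = -4.820 rad/s.

|ω_f| ≈ 4.82 rad/s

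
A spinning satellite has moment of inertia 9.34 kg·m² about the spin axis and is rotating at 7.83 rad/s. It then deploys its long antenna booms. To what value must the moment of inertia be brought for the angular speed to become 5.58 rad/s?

I₂ ≈ 13.1 kg·m²

Angular momentum about the spin axis is conserved since the torque about it is zero.
I₂ = I₁ω₁ / ω₂ = (9.34)(7.83) / (5.58) = 13.11 kg·m².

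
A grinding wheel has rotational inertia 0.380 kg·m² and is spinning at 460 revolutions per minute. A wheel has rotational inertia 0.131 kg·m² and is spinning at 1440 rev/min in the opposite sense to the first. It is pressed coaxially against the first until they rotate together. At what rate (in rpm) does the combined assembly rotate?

The coupling torques are internal; angular momentum about the shared axis is conserved.
Taking A's sense as positive: L = (0.3800)(460) − (0.1310)(1440) = -13.84 kg·m²·rpm.
Combined I = 0.3800 + 0.1310 = 0.5110 kg·m².
ω_f = L / I = -13.84 / 0.5110 = -27.08 rpm.

|ω_f| ≈ 27.1 rpm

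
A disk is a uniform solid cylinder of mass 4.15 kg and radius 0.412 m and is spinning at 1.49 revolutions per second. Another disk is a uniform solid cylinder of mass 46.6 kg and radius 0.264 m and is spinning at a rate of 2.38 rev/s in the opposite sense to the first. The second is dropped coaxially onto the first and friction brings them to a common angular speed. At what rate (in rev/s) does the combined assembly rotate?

The coupling torques are internal; angular momentum about the shared axis is conserved.
Moments of inertia: I_A = ½(4.15)(0.412)² = 0.3522 kg·m²; I_B = ½(46.6)(0.264)² = 1.624 kg·m².
Taking A's sense as positive: L = (0.3522)(1.49) − (1.624)(2.38) = -3.340 kg·m²·rev/s.
Combined I = 0.3522 + 1.624 = 1.976 kg·m².
ω_f = L / I = -3.340 / 1.976 = -1.690 rev/s.

|ω_f| ≈ 1.69 rev/s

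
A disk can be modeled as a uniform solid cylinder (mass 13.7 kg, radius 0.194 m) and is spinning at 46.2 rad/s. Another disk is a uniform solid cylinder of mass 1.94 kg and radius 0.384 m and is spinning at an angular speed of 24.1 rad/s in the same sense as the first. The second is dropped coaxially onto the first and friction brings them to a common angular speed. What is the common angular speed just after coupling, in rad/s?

No external torque acts about the common axis, so total angular momentum is conserved.
Moments of inertia: I_A = ½(13.7)(0.194)² = 0.2578 kg·m²; I_B = ½(1.94)(0.384)² = 0.1430 kg·m².
Taking A's sense as positive: L = (0.2578)(46.2) + (0.1430)(24.1) = 15.36 kg·m²·rad/s.
Combined I = 0.2578 + 0.1430 = 0.4008 kg·m².
ω_f = L / I = 15.36 / 0.4008 = 38.31 rad/s.

|ω_f| ≈ 38.3 rad/s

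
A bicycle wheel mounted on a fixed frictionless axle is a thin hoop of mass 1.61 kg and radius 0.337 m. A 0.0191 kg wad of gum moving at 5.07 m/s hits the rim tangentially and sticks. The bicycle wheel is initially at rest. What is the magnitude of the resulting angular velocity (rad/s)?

|ω_f| ≈ 0.176 rad/s

About the axle the impulsive forces during the collision are internal, so angular momentum about that axis is conserved.
I_p = (1.61)(0.337)² = 0.1828 kg·m². Taking the sense of the wad of gum's angular momentum as positive, L_{wad} = m v R = (0.0191)(5.07)(0.337) = 0.03263 kg·m²/s.
L_i = 0 + 0.03263 = 0.03263 kg·m²/s.
After sticking, I_f = I_p + m R² = 0.1828 + (0.0191)(0.337)² = 0.1850 kg·m².
ω_f = L_i / I_f = 0.03263 / 0.1850 = 0.1764 rad/s.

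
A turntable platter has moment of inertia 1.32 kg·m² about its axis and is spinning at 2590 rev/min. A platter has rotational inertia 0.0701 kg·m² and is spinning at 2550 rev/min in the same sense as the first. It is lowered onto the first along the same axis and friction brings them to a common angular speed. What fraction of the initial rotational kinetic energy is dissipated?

fraction ≈ 1.14e-05

The coupling torques are internal; angular momentum about the shared axis is conserved.
Taking A's sense as positive: L = (1.320)(2590) + (0.07010)(2550) = 3598 kg·m²·rpm.
Combined I = 1.320 + 0.07010 = 1.390 kg·m².
ω_f = L / I = 3598 / 1.390 = 2588 rpm.
KE_i = ½ΣIω² = 51050 J; KE_f = ½(1.390)(271.0)² = 51050 J.
Fraction dissipated = (KE_i − KE_f)/KE_i = 1.144e-05.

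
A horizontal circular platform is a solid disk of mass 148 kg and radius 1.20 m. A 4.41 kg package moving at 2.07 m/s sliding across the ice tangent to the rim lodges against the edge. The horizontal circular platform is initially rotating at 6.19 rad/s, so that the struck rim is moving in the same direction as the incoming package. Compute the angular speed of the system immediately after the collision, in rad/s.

The axle reaction passes through the central axle and exerts no torque about it; angular momentum about the central axle is conserved through the impact.
I_p = ½(148)(1.20)² = 106.6 kg·m². Taking the sense of the package's angular momentum as positive, L_{package} = m v R = (4.41)(2.07)(1.20) = 10.95 kg·m²/s.
L_i = +I_p ω_p + m v R = +(106.6)(6.19) + 10.95 = 670.6 kg·m²/s.
After sticking, I_f = I_p + m R² = 106.6 + (4.41)(1.20)² = 112.9 kg·m².
ω_f = L_i / I_f = 670.6 / 112.9 = 5.939 rad/s.

|ω_f| ≈ 5.94 rad/s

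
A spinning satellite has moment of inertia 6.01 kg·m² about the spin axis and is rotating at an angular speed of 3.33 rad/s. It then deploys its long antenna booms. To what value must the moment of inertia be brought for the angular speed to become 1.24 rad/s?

With no external torque about the axis, L is conserved: I₁ω₁ = I₂ω₂.
I₂ = I₁ω₁ / ω₂ = (6.01)(3.33) / (1.24) = 16.14 kg·m².

I₂ ≈ 16.1 kg·m²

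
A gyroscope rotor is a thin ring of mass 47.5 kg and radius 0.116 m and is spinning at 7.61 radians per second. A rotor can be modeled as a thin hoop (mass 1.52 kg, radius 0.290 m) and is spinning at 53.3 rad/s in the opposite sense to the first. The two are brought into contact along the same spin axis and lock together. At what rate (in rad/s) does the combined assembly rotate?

|ω_f| ≈ 2.54 rad/s

No external torque acts about the common axis, so total angular momentum is conserved.
Moments of inertia: I_A = (47.5)(0.116)² = 0.6392 kg·m²; I_B = (1.52)(0.290)² = 0.1278 kg·m².
Taking A's sense as positive: L = (0.6392)(7.61) − (0.1278)(53.3) = -1.949 kg·m²·rad/s.
Combined I = 0.6392 + 0.1278 = 0.7670 kg·m².
ω_f = L / I = -1.949 / 0.7670 = -2.542 rad/s.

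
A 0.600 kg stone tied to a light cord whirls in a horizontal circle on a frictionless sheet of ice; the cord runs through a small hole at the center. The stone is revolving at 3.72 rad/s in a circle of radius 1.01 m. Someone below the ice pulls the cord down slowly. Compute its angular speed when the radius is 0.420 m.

ω₂ ≈ 21.5 rad/s

The constraining force is radial, so m r² ω about the center is conserved.
ω₂ = ω₁ (r₁/r₂)² = (3.72)(1.01/0.420)² = 21.51 rad/s.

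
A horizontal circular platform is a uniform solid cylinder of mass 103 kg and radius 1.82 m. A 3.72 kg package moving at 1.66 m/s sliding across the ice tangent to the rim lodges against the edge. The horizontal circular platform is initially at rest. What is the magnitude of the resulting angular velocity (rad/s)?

|ω_f| ≈ 0.0614 rad/s

The axle reaction passes through the central axle and exerts no torque about it; angular momentum about the central axle is conserved through the impact.
I_p = ½(103)(1.82)² = 170.6 kg·m². Taking the sense of the package's angular momentum as positive, L_{package} = m v R = (3.72)(1.66)(1.82) = 11.24 kg·m²/s.
L_i = 0 + 11.24 = 11.24 kg·m²/s.
After sticking, I_f = I_p + m R² = 170.6 + (3.72)(1.82)² = 182.9 kg·m².
ω_f = L_i / I_f = 11.24 / 182.9 = 0.06144 rad/s.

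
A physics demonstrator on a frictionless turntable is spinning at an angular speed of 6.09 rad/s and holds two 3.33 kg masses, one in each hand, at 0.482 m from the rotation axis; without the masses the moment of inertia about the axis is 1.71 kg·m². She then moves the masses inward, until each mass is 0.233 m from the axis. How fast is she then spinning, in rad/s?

ω₂ ≈ 9.58 rad/s

With no external torque about the axis, L is conserved: I₁ω₁ = I₂ω₂.
I₁ = 1.71 + 2(3.33)(0.482)² = 3.257 kg·m²; I₂ = 1.71 + 2(3.33)(0.233)² = 2.072 kg·m².
ω₂ = I₁ω₁ / I₂ = (3.257)(6.09 rad/s) / (2.072) = 9.576 rad/s.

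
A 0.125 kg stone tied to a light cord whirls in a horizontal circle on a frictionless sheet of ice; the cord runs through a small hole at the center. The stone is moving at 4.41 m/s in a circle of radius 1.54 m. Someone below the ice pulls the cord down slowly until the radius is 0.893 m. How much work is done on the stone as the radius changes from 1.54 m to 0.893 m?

W ≈ 2.40 J

Central (radial) force ⇒ zero torque about the center ⇒ m v r is constant.
v₂ = v₁ r₁ / r₂ = (4.41)(1.54) / (0.893) = 7.605 m/s.
W = ΔKE = ½m(v₂² − v₁²) = 2.399 J.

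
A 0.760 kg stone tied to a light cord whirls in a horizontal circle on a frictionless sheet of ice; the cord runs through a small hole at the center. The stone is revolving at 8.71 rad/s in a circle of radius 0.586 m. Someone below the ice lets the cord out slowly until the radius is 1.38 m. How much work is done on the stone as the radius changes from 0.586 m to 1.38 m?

The constraining force is radial, so m r² ω about the center is conserved.
ω₂ = ω₁ (r₁/r₂)² = (8.71)(0.586/1.38)² = 1.571 rad/s.
W = ΔKE = ½m(v₂² − v₁²) = -8.114 J.

W ≈ -8.11 J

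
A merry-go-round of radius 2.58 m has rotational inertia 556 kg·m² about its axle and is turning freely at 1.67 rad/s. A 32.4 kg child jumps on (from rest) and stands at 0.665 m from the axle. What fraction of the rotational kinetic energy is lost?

fraction ≈ 0.0251

No external torque acts about the axle; L_before = L_after.
Added inertia Σmr² = (32.4)(0.665)² = 14.33 kg·m²; I_f = 556.0 + 14.33 = 570.3 kg·m².
ω_f = I_p ω_i / I_f = (556.0)(1.67) / 570.3 = 1.628 rad/s.
KE_i = ½(556.0)(1.670 rad/s)² = 775.3 J; KE_f = ½(570.3)(1.628)² = 755.8 J.
Fraction lost = 0.02512.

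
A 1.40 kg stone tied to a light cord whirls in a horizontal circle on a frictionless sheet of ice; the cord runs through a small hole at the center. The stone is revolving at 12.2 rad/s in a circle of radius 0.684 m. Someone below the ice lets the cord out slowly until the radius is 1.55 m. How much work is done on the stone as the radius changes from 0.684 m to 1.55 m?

The constraining force is radial, so m r² ω about the center is conserved.
ω₂ = ω₁ (r₁/r₂)² = (12.2)(0.684/1.55)² = 2.376 rad/s.
W = ΔKE = ½m(v₂² − v₁²) = -39.25 J.

W ≈ -39.3 J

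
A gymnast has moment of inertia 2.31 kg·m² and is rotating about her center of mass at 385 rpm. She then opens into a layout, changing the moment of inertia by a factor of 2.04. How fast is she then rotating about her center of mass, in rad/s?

ω₂ ≈ 19.8 rad/s

No external torque acts about the spin axis, so angular momentum is conserved.
I₂ = 2.04 × 2.31 = 4.712 kg·m².
ω₂ = I₁ω₁ / I₂ = (2.310)(385 rpm) / (4.712) = 188.7 rpm = 19.76 rad/s.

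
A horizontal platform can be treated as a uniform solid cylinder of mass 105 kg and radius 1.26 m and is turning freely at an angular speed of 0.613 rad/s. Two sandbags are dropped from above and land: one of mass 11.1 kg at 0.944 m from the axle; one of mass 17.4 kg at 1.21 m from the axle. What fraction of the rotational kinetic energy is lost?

fraction ≈ 0.298

The added mass arrives with no angular momentum about the axle, and any external torque about the axle is negligible, so the system's angular momentum is conserved.
I_p = ½(105)(1.26)² = 83.35 kg·m².
Added inertia Σmr² = (11.1)(0.944)² + (17.4)(1.21)² = 35.37 kg·m²; I_f = 83.35 + 35.37 = 118.7 kg·m².
ω_f = I_p ω_i / I_f = (83.35)(0.613) / 118.7 = 0.4304 rad/s.
KE_i = ½(83.35)(0.6130 rad/s)² = 15.66 J; KE_f = ½(118.7)(0.4304)² = 10.99 J.
Fraction lost = 0.2979.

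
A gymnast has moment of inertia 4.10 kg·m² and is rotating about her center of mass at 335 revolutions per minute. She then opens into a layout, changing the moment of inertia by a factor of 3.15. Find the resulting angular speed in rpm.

With no external torque about the axis, L is conserved: I₁ω₁ = I₂ω₂.
I₂ = 3.15 × 4.10 = 12.91 kg·m².
ω₂ = I₁ω₁ / I₂ = (4.100)(335 rpm) / (12.91) = 106.3 rpm.

ω₂ ≈ 106 rpm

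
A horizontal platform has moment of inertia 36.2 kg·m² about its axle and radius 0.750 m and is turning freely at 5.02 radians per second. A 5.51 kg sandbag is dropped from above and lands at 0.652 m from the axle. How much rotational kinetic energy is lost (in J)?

energy lost ≈ 27.7 J

No external torque acts about the axle; L_before = L_after.
Added inertia Σmr² = (5.51)(0.652)² = 2.342 kg·m²; I_f = 36.20 + 2.342 = 38.54 kg·m².
ω_f = I_p ω_i / I_f = (36.20)(5.02) / 38.54 = 4.715 rad/s.
KE_i = ½(36.20)(5.020 rad/s)² = 456.1 J; KE_f = ½(38.54)(4.715)² = 428.4 J.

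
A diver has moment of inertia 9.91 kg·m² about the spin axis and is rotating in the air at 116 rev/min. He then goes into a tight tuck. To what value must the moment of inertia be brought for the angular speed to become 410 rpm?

I₂ ≈ 2.80 kg·m²

With no external torque about the axis, L is conserved: I₁ω₁ = I₂ω₂.
I₂ = I₁ω₁ / ω₂ = (9.91)(116) / (410) = 2.804 kg·m².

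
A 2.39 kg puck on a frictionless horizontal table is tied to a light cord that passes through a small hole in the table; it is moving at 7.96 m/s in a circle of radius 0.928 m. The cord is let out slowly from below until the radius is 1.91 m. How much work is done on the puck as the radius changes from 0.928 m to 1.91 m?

Central (radial) force ⇒ zero torque about the center ⇒ m v r is constant.
v₂ = v₁ r₁ / r₂ = (7.96)(0.928) / (1.91) = 3.867 m/s.
W = ΔKE = ½m(v₂² − v₁²) = -57.84 J.

W ≈ -57.8 J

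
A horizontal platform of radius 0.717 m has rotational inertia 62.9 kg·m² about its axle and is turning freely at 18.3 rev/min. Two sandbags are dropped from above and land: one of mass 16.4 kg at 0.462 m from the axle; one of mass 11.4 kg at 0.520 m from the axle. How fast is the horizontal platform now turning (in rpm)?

The added mass arrives with no angular momentum about the axle, and any external torque about the axle is negligible, so the system's angular momentum is conserved.
Added inertia Σmr² = (16.4)(0.462)² + (11.4)(0.520)² = 6.583 kg·m²; I_f = 62.90 + 6.583 = 69.48 kg·m².
ω_f = I_p ω_i / I_f = (62.90)(18.3) / 69.48 = 16.57 rpm.

ω_f ≈ 16.6 rpm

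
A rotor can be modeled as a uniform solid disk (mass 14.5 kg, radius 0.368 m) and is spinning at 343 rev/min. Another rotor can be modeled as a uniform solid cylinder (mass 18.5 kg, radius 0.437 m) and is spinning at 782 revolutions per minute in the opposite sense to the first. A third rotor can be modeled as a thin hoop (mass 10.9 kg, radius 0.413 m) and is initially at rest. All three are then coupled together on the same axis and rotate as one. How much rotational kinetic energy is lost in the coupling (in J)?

ΔKE lost ≈ 5260 J

The coupling torques are internal; angular momentum about the shared axis is conserved.
Moments of inertia: I_A = ½(14.5)(0.368)² = 0.9818 kg·m²; I_B = ½(18.5)(0.437)² = 1.766 kg·m²; I_C = (10.9)(0.413)² = 1.859 kg·m².
Taking A's sense as positive: L = (0.9818)(343) − (1.766)(782) = -1045 kg·m²·rpm.
Combined I = 0.9818 + 1.766 + 1.859 = 4.607 kg·m².
ω_f = L / I = -1045 / 4.607 = -226.7 rpm.
KE_i = ½ΣIω² = 6556 J; KE_f = ½(4.607)(23.74)² = 1299 J.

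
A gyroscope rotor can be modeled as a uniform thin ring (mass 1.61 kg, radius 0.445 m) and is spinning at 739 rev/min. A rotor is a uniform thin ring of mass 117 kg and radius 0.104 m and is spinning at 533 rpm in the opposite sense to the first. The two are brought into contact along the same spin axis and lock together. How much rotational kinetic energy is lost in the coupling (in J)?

ΔKE lost ≈ 2260 J

The coupling torques are internal; angular momentum about the shared axis is conserved.
Moments of inertia: I_A = (1.61)(0.445)² = 0.3188 kg·m²; I_B = (117)(0.104)² = 1.265 kg·m².
Taking A's sense as positive: L = (0.3188)(739) − (1.265)(533) = -438.9 kg·m²·rpm.
Combined I = 0.3188 + 1.265 = 1.584 kg·m².
ω_f = L / I = -438.9 / 1.584 = -277.0 rpm.
KE_i = ½ΣIω² = 2926 J; KE_f = ½(1.584)(29.01)² = 666.7 J.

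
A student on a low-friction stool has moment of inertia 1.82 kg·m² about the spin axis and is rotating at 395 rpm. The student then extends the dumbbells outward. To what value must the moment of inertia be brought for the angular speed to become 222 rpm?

Angular momentum about the spin axis is conserved since the torque about it is zero.
I₂ = I₁ω₁ / ω₂ = (1.82)(395) / (222) = 3.238 kg·m².

I₂ ≈ 3.24 kg·m²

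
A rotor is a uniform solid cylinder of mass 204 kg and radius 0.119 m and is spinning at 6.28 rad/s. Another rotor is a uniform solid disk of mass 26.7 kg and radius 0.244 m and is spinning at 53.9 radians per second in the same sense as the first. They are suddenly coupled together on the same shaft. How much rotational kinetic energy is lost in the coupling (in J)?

No external torque acts about the common axis, so total angular momentum is conserved.
Moments of inertia: I_A = ½(204)(0.119)² = 1.444 kg·m²; I_B = ½(26.7)(0.244)² = 0.7948 kg·m².
Taking A's sense as positive: L = (1.444)(6.28) + (0.7948)(53.9) = 51.91 kg·m²·rad/s.
Combined I = 1.444 + 0.7948 = 2.239 kg·m².
ω_f = L / I = 51.91 / 2.239 = 23.18 rad/s.
KE_i = ½ΣIω² = 1183 J; KE_f = ½(2.239)(23.18)² = 601.7 J.

ΔKE lost ≈ 581 J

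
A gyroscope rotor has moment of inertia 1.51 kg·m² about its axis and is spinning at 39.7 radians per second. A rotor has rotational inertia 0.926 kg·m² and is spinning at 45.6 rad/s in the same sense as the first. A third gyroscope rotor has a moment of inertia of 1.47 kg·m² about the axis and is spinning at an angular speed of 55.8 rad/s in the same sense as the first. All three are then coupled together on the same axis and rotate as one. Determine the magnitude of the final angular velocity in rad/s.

|ω_f| ≈ 47.2 rad/s

The coupling torques are internal; angular momentum about the shared axis is conserved.
Taking A's sense as positive: L = (1.510)(39.7) + (0.9260)(45.6) + (1.470)(55.8) = 184.2 kg·m²·rad/s.
Combined I = 1.510 + 0.9260 + 1.470 = 3.906 kg·m².
ω_f = L / I = 184.2 / 3.906 = 47.16 rad/s.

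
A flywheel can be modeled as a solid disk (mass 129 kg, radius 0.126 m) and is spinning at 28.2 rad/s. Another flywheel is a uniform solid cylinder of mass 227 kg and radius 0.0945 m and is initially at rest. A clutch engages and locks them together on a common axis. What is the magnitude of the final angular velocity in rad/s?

No external torque acts about the common axis, so total angular momentum is conserved.
Moments of inertia: I_A = ½(129)(0.126)² = 1.024 kg·m²; I_B = ½(227)(0.0945)² = 1.014 kg·m².
Taking A's sense as positive: L = (1.024)(28.2) = 28.88 kg·m²·rad/s.
Combined I = 1.024 + 1.014 = 2.038 kg·m².
ω_f = L / I = 28.88 / 2.038 = 14.17 rad/s.

|ω_f| ≈ 14.2 rad/s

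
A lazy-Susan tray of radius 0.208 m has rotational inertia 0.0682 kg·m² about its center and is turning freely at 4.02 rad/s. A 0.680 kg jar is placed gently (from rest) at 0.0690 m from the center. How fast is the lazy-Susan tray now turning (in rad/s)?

ω_f ≈ 3.84 rad/s

The added mass arrives with no angular momentum about the center, and any external torque about the center is negligible, so the system's angular momentum is conserved.
Added inertia Σmr² = (0.680)(0.0690)² = 0.003237 kg·m²; I_f = 0.06820 + 0.003237 = 0.07144 kg·m².
ω_f = I_p ω_i / I_f = (0.06820)(4.02) / 0.07144 = 3.838 rad/s.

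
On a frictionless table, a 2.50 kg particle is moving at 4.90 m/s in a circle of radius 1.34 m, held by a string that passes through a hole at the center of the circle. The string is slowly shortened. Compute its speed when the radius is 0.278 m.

v₂ ≈ 23.6 m/s

Central (radial) force ⇒ zero torque about the center ⇒ m v r is constant.
v₂ = v₁ r₁ / r₂ = (4.90)(1.34) / (0.278) = 23.62 m/s.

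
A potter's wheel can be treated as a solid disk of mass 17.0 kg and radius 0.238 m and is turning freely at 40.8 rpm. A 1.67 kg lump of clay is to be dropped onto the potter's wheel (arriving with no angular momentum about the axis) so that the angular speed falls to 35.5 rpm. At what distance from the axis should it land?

r ≈ 0.207 m

The added mass arrives with no angular momentum about the axis, and any external torque about the axis is negligible, so the system's angular momentum is conserved.
I_p = ½(17.0)(0.238)² = 0.4815 kg·m².
I_p ω_i = (I_p + m r²) ω_f ⇒ m r² = I_p(ω_i/ω_f − 1) = 0.4815(40.8/35.5 − 1) = 0.07188 kg·m².
r = √(0.07188/1.67) = 0.2075 m.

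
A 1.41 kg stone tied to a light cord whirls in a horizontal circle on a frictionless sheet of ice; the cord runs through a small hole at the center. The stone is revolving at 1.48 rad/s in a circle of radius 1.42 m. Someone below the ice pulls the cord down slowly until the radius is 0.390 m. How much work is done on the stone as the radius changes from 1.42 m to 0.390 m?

No torque about the axis ⇒ m r₁² ω₁ = m r₂² ω₂.
ω₂ = ω₁ (r₁/r₂)² = (1.48)(1.42/0.390)² = 19.62 rad/s.
W = ΔKE = ½m(v₂² − v₁²) = 38.17 J.

W ≈ 38.2 J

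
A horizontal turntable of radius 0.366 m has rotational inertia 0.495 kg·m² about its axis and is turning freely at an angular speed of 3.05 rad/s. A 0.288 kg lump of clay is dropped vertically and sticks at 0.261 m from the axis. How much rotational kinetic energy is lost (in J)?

energy lost ≈ 0.0878 J

The added mass arrives with no angular momentum about the axis, and any external torque about the axis is negligible, so the system's angular momentum is conserved.
Added inertia Σmr² = (0.288)(0.261)² = 0.01962 kg·m²; I_f = 0.4950 + 0.01962 = 0.5146 kg·m².
ω_f = I_p ω_i / I_f = (0.4950)(3.05) / 0.5146 = 2.934 rad/s.
KE_i = ½(0.4950)(3.050 rad/s)² = 2.302 J; KE_f = ½(0.5146)(2.934)² = 2.215 J.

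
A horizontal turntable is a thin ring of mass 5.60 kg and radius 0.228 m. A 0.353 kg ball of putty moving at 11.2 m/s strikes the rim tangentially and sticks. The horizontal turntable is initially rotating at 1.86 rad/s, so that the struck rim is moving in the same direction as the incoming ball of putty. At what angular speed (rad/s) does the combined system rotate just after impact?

The axle reaction passes through the axle and exerts no torque about it; angular momentum about the axle is conserved through the impact.
I_p = (5.60)(0.228)² = 0.2911 kg·m². Taking the sense of the ball of putty's angular momentum as positive, L_{ball} = m v R = (0.353)(11.2)(0.228) = 0.9014 kg·m²/s.
L_i = +I_p ω_p + m v R = +(0.2911)(1.86) + 0.9014 = 1.443 kg·m²/s.
After sticking, I_f = I_p + m R² = 0.2911 + (0.353)(0.228)² = 0.3095 kg·m².
ω_f = L_i / I_f = 1.443 / 0.3095 = 4.663 rad/s.

|ω_f| ≈ 4.66 rad/s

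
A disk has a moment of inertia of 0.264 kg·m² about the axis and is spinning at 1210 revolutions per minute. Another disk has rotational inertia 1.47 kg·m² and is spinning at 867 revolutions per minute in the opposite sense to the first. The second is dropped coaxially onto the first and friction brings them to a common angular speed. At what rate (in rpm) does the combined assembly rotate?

No external torque acts about the common axis, so total angular momentum is conserved.
Taking A's sense as positive: L = (0.2640)(1210) − (1.470)(867) = -955.0 kg·m²·rpm.
Combined I = 0.2640 + 1.470 = 1.734 kg·m².
ω_f = L / I = -955.0 / 1.734 = -550.8 rpm.

|ω_f| ≈ 551 rpm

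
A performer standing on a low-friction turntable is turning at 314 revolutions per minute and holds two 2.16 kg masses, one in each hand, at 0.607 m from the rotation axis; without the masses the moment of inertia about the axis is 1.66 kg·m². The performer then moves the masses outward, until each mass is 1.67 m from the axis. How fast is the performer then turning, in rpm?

ω₂ ≈ 74.5 rpm

No external torque acts about the spin axis, so angular momentum is conserved.
I₁ = 1.66 + 2(2.16)(0.607)² = 3.252 kg·m²; I₂ = 1.66 + 2(2.16)(1.67)² = 13.71 kg·m².
ω₂ = I₁ω₁ / I₂ = (3.252)(314 rpm) / (13.71) = 74.48 rpm.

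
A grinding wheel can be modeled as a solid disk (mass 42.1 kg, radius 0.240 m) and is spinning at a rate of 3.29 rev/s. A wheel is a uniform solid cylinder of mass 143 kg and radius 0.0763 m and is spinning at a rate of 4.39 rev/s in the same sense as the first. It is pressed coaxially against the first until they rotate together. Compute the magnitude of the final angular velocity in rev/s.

The coupling torques are internal; angular momentum about the shared axis is conserved.
Moments of inertia: I_A = ½(42.1)(0.240)² = 1.212 kg·m²; I_B = ½(143)(0.0763)² = 0.4163 kg·m².
Taking A's sense as positive: L = (1.212)(3.29) + (0.4163)(4.39) = 5.816 kg·m²·rev/s.
Combined I = 1.212 + 0.4163 = 1.629 kg·m².
ω_f = L / I = 5.816 / 1.629 = 3.571 rev/s.

|ω_f| ≈ 3.57 rev/s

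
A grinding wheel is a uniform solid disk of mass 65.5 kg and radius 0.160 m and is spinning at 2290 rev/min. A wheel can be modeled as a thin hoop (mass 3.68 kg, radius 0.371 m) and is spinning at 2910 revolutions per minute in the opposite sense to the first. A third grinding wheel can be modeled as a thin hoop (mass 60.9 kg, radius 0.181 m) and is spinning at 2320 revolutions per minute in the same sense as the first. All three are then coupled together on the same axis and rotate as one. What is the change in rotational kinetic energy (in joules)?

The coupling torques are internal; angular momentum about the shared axis is conserved.
Moments of inertia: I_A = ½(65.5)(0.160)² = 0.8384 kg·m²; I_B = (3.68)(0.371)² = 0.5065 kg·m²; I_C = (60.9)(0.181)² = 1.995 kg·m².
Taking A's sense as positive: L = (0.8384)(2290) − (0.5065)(2910) + (1.995)(2320) = 5075 kg·m²·rpm.
Combined I = 0.8384 + 0.5065 + 1.995 = 3.340 kg·m².
ω_f = L / I = 5075 / 3.340 = 1519 rpm.
KE_i = ½ΣIω² = 1.065e+05 J; KE_f = ½(3.340)(159.1)² = 42280 J.

ΔKE ≈ -64200 J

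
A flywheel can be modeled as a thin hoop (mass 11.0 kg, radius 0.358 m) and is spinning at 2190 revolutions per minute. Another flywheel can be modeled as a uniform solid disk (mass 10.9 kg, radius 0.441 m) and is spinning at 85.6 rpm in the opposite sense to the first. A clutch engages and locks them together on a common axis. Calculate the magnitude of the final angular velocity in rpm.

The coupling torques are internal; angular momentum about the shared axis is conserved.
Moments of inertia: I_A = (11.0)(0.358)² = 1.410 kg·m²; I_B = ½(10.9)(0.441)² = 1.060 kg·m².
Taking A's sense as positive: L = (1.410)(2190) − (1.060)(85.6) = 2997 kg·m²·rpm.
Combined I = 1.410 + 1.060 = 2.470 kg·m².
ω_f = L / I = 2997 / 2.470 = 1213 rpm.

|ω_f| ≈ 1210 rpm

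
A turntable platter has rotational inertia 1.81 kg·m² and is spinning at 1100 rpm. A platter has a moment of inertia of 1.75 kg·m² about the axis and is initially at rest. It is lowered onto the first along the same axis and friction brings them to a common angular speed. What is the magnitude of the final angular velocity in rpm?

The coupling torques are internal; angular momentum about the shared axis is conserved.
Taking A's sense as positive: L = (1.810)(1100) = 1991 kg·m²·rpm.
Combined I = 1.810 + 1.750 = 3.560 kg·m².
ω_f = L / I = 1991 / 3.560 = 559.3 rpm.

|ω_f| ≈ 559 rpm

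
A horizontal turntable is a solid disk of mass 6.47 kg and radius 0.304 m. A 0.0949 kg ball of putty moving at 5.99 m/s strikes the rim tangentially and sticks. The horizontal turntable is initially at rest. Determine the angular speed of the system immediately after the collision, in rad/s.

About the axle the impulsive forces during the collision are internal, so angular momentum about that axis is conserved.
I_p = ½(6.47)(0.304)² = 0.2990 kg·m². Taking the sense of the ball of putty's angular momentum as positive, L_{ball} = m v R = (0.0949)(5.99)(0.304) = 0.1728 kg·m²/s.
L_i = 0 + 0.1728 = 0.1728 kg·m²/s.
After sticking, I_f = I_p + m R² = 0.2990 + (0.0949)(0.304)² = 0.3077 kg·m².
ω_f = L_i / I_f = 0.1728 / 0.3077 = 0.5615 rad/s.

|ω_f| ≈ 0.562 rad/s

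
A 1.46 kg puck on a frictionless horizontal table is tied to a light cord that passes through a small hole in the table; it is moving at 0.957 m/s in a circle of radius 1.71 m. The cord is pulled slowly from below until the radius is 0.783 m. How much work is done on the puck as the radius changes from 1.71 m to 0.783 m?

Central (radial) force ⇒ zero torque about the center ⇒ m v r is constant.
v₂ = v₁ r₁ / r₂ = (0.957)(1.71) / (0.783) = 2.090 m/s.
W = ΔKE = ½m(v₂² − v₁²) = 2.520 J.

W ≈ 2.52 J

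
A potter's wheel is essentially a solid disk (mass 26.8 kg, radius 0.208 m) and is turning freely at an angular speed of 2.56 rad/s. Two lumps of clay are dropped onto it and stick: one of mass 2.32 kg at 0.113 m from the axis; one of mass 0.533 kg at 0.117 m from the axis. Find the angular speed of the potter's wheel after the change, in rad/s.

ω_f ≈ 2.41 rad/s

The added mass arrives with no angular momentum about the axis, and any external torque about the axis is negligible, so the system's angular momentum is conserved.
I_p = ½(26.8)(0.208)² = 0.5797 kg·m².
Added inertia Σmr² = (2.32)(0.113)² + (0.533)(0.117)² = 0.03692 kg·m²; I_f = 0.5797 + 0.03692 = 0.6167 kg·m².
ω_f = I_p ω_i / I_f = (0.5797)(2.56) / 0.6167 = 2.407 rad/s.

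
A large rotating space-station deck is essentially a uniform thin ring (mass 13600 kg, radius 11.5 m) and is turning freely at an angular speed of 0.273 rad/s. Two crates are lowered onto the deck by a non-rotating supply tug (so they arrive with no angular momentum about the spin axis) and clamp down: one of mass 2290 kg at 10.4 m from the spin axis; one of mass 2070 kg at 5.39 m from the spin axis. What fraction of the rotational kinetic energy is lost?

No external torque acts about the spin axis; L_before = L_after.
I_p = (13600)(11.5)² = 1.799e+06 kg·m².
Added inertia Σmr² = (2290)(10.4)² + (2070)(5.39)² = 3.078e+05 kg·m²; I_f = 1.799e+06 + 3.078e+05 = 2.106e+06 kg·m².
ω_f = I_p ω_i / I_f = (1.799e+06)(0.273) / 2.106e+06 = 0.2331 rad/s.
KE_i = ½(1.799e+06)(0.2730 rad/s)² = 67020 J; KE_f = ½(2.106e+06)(0.2331)² = 57230 J.
Fraction lost = 0.1461.

fraction ≈ 0.146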